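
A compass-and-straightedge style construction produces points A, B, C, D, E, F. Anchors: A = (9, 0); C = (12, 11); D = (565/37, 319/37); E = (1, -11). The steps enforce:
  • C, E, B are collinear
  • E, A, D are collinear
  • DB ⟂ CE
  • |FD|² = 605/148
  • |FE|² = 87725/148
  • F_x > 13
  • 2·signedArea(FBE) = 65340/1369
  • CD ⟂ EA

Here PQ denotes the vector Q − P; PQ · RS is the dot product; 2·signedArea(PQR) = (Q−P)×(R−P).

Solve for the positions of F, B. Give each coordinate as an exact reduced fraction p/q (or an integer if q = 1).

1. B_x = 433/37  [C, E, B are collinear ∩ DB ⟂ CE]
2. B_y = 385/37  [C, E, B are collinear ∩ DB ⟂ CE]
   → B = (433/37, 385/37)
3. F_x = 1009/74  [line 792/37·x + -396/37·y + -255816/1369 = 0 ∩ |FE|² = 87725/148]
4. F_y = 363/37  [line 792/37·x + -396/37·y + -255816/1369 = 0 ∩ |FE|² = 87725/148]
   → F = (1009/74, 363/37)

B = (433/37, 385/37)
F = (1009/74, 363/37)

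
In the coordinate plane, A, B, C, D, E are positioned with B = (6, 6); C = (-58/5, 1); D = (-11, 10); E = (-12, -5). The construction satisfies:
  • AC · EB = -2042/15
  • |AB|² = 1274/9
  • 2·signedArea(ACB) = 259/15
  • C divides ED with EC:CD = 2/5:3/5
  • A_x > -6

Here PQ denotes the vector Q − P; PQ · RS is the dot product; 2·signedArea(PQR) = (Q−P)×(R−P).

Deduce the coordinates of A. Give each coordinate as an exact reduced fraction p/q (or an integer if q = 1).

1. A_x = -17/3  [2·signedArea(ACB) = 259/15 ∩ AC · EB = -2042/15]
2. A_y = 11/3  [2·signedArea(ACB) = 259/15 ∩ AC · EB = -2042/15]
   → A = (-17/3, 11/3)

A = (-17/3, 11/3)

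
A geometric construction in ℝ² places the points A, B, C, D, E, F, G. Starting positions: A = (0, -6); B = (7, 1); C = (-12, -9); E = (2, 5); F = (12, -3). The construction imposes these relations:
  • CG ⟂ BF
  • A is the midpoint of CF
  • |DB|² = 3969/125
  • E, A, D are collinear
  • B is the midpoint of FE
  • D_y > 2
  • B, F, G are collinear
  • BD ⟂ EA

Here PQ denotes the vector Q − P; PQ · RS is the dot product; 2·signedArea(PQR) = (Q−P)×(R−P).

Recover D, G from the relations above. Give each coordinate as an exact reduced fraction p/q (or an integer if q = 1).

1. D_x = 182/125  [E, A, D are collinear ∩ BD ⟂ EA]
2. D_y = 251/125  [E, A, D are collinear ∩ BD ⟂ EA]
   → D = (182/125, 251/125)
3. G_x = 12/41  [B, F, G are collinear ∩ CG ⟂ BF]
4. G_y = 261/41  [B, F, G are collinear ∩ CG ⟂ BF]
   → G = (12/41, 261/41)

D = (182/125, 251/125)
G = (12/41, 261/41)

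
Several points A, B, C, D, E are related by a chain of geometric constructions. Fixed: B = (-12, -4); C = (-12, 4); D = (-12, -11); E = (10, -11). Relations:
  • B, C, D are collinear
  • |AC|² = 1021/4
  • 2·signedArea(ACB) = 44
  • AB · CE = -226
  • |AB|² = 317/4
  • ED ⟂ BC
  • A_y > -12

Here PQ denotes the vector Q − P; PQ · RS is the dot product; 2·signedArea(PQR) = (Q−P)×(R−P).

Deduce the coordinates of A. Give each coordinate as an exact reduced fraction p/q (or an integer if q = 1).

1. A_x = -13/2  [2·signedArea(ACB) = 44 ∩ AB · CE = -226]
2. A_y = -11  [2·signedArea(ACB) = 44 ∩ AB · CE = -226]
   → A = (-13/2, -11)

A = (-13/2, -11)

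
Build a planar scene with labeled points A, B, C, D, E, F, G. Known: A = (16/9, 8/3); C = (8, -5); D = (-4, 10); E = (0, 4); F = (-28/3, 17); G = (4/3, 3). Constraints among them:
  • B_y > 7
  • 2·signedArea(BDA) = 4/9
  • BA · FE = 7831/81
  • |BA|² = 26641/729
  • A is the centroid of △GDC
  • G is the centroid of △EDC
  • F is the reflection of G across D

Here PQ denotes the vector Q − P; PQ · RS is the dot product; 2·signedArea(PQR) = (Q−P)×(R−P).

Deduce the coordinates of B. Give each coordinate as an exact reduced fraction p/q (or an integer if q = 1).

B = (-52/27, 67/9)

1. B_x = -52/27  [2·signedArea(BDA) = 4/9 ∩ BA · FE = 7831/81]
2. B_y = 67/9  [2·signedArea(BDA) = 4/9 ∩ BA · FE = 7831/81]
   → B = (-52/27, 67/9)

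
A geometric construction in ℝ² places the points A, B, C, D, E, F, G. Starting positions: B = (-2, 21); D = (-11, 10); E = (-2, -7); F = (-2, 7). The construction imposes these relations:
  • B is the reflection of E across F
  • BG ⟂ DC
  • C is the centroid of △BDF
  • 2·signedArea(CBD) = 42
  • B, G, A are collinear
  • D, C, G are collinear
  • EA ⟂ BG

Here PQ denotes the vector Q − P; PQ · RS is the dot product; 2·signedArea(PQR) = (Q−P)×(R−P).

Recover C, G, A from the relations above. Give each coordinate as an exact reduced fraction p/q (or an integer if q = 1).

1. C_x = -5  [C is the centroid of △BDF]
2. C_y = 38/3  [C is the centroid of △BDF]
   → C = (-5, 38/3)
3. G_x = 58/97  [D, C, G are collinear ∩ BG ⟂ DC]
4. G_y = 1470/97  [D, C, G are collinear ∩ BG ⟂ DC]
   → G = (58/97, 1470/97)
5. A_x = 814/97  [B, G, A are collinear ∩ EA ⟂ BG]
6. A_y = -231/97  [B, G, A are collinear ∩ EA ⟂ BG]
   → A = (814/97, -231/97)

A = (814/97, -231/97)
C = (-5, 38/3)
G = (58/97, 1470/97)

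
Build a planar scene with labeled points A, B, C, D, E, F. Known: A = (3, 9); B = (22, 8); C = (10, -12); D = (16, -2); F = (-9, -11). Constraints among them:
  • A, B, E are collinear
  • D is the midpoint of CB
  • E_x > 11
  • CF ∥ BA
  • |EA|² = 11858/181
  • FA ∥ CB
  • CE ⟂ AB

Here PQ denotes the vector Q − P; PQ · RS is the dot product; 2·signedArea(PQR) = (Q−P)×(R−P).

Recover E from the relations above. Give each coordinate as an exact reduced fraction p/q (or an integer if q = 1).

1. E_x = 2006/181  [A, B, E are collinear ∩ CE ⟂ AB]
2. E_y = 1552/181  [A, B, E are collinear ∩ CE ⟂ AB]
   → E = (2006/181, 1552/181)

E = (2006/181, 1552/181)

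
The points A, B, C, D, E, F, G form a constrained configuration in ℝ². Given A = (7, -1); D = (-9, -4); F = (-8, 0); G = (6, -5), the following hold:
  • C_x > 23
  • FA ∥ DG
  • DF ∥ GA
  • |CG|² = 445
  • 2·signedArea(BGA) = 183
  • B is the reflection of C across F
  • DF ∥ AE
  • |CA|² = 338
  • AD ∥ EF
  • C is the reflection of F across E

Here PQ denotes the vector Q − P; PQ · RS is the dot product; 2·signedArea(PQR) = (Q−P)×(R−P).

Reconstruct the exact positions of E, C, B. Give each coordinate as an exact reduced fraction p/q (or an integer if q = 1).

1. E_x = 8  [AD ∥ EF ∩ DF ∥ AE]
2. E_y = 3  [AD ∥ EF ∩ DF ∥ AE]
   → E = (8, 3)
3. C_x = 24  [C is the reflection of F across E]
4. C_y = 6  [C is the reflection of F across E]
   → C = (24, 6)
5. B_x = -40  [B is the reflection of C across F]
6. B_y = -6  [B is the reflection of C across F]
   → B = (-40, -6)

B = (-40, -6)
C = (24, 6)
E = (8, 3)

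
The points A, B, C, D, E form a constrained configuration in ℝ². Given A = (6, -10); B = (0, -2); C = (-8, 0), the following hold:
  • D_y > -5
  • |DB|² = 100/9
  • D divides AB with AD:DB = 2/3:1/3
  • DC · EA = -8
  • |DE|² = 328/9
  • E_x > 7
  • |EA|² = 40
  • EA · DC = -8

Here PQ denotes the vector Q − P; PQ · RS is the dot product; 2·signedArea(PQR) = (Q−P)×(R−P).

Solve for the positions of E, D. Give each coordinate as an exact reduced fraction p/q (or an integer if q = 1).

1. D_x = 2  [D divides AB with AD:DB = 2/3:1/3]
2. D_y = -14/3  [D divides AB with AD:DB = 2/3:1/3]
   → D = (2, -14/3)
3. E_x = 8  [line 10·x + -14/3·y + -296/3 = 0 ∩ |EA|² = 40]
4. E_y = -4  [line 10·x + -14/3·y + -296/3 = 0 ∩ |EA|² = 40]
   → E = (8, -4)

D = (2, -14/3)
E = (8, -4)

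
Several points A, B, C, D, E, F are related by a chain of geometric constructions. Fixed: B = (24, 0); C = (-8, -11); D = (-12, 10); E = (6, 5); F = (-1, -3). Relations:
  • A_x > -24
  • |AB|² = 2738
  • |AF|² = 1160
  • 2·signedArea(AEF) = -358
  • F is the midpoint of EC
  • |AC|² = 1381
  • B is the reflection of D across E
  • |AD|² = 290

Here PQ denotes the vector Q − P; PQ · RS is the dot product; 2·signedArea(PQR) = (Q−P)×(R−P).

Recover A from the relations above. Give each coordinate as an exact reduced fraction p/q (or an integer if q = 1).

A = (-23, 23)

1. A_x = -23  [line 8·x + -7·y + 345 = 0 ∩ |AC|² = 1381]
2. A_y = 23  [line 8·x + -7·y + 345 = 0 ∩ |AC|² = 1381]
   → A = (-23, 23)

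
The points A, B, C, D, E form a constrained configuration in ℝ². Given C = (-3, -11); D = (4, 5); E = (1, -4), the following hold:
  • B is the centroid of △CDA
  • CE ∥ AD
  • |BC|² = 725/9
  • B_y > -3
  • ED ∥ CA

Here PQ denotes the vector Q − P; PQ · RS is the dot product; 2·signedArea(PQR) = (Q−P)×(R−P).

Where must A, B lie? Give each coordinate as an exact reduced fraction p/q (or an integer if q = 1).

1. A_x = 0  [CE ∥ AD ∩ ED ∥ CA]
2. A_y = -2  [CE ∥ AD ∩ ED ∥ CA]
   → A = (0, -2)
3. B_x = 1/3  [B is the centroid of △CDA]
4. B_y = -8/3  [B is the centroid of △CDA]
   → B = (1/3, -8/3)

A = (0, -2)
B = (1/3, -8/3)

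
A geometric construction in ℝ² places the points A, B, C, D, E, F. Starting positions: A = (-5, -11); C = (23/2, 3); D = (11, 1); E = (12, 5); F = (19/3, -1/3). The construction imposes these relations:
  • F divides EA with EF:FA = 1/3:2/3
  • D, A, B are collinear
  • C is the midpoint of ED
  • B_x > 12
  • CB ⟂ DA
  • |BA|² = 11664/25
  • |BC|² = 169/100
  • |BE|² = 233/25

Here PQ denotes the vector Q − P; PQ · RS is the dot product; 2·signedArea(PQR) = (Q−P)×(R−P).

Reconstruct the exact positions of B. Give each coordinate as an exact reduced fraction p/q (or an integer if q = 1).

1. B_x = 307/25  [D, A, B are collinear ∩ CB ⟂ DA]
2. B_y = 49/25  [D, A, B are collinear ∩ CB ⟂ DA]
   → B = (307/25, 49/25)

B = (307/25, 49/25)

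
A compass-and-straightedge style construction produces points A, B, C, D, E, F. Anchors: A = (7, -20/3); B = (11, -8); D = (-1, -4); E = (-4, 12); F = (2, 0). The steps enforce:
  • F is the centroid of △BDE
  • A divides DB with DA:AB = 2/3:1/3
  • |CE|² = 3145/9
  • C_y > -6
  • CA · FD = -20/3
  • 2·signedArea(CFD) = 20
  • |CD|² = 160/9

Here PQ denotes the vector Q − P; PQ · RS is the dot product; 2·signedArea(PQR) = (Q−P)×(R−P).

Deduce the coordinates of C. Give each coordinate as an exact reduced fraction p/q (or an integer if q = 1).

C = (3, -16/3)

1. C_x = 3  [CA · FD = -20/3 ∩ 2·signedArea(CFD) = 20]
2. C_y = -16/3  [CA · FD = -20/3 ∩ 2·signedArea(CFD) = 20]
   → C = (3, -16/3)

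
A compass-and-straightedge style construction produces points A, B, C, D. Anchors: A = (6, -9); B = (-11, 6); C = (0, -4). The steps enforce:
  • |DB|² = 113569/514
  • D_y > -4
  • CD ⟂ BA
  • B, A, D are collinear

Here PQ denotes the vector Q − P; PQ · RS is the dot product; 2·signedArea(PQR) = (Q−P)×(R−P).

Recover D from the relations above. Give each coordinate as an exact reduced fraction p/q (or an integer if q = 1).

D = (75/514, -1971/514)

1. D_x = 75/514  [B, A, D are collinear ∩ CD ⟂ BA]
2. D_y = -1971/514  [B, A, D are collinear ∩ CD ⟂ BA]
   → D = (75/514, -1971/514)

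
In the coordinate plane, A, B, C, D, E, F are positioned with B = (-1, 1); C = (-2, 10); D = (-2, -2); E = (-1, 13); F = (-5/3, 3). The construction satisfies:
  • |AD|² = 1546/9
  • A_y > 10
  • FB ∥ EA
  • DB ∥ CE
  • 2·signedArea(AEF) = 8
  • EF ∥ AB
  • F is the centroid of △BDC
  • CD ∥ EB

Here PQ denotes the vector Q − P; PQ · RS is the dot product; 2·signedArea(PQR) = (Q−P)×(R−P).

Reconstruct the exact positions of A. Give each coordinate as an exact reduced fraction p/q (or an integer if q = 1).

1. A_x = -1/3  [EF ∥ AB ∩ FB ∥ EA]
2. A_y = 11  [EF ∥ AB ∩ FB ∥ EA]
   → A = (-1/3, 11)

A = (-1/3, 11)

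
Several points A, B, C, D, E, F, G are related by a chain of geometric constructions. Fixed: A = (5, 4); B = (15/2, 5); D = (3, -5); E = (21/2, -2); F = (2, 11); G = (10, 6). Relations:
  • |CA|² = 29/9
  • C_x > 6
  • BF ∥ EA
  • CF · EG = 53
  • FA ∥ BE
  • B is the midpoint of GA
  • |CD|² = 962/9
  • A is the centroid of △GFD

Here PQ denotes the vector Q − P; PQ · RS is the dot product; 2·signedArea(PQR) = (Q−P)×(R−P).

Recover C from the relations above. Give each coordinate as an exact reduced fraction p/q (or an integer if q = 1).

1. C_x = 20/3  [line 1/2·x + -8·y + 34 = 0 ∩ |CD|² = 962/9]
2. C_y = 14/3  [line 1/2·x + -8·y + 34 = 0 ∩ |CD|² = 962/9]
   → C = (20/3, 14/3)

C = (20/3, 14/3)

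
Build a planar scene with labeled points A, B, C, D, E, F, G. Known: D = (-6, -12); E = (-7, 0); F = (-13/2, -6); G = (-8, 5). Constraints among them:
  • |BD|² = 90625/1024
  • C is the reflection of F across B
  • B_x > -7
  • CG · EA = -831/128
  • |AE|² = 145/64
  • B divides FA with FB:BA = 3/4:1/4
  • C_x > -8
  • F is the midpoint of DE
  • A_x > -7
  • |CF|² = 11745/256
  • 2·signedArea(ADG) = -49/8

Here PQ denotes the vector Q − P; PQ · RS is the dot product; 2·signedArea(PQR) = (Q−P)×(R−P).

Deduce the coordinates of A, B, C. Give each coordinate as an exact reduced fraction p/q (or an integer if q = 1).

A = (-55/8, -3/2)
B = (-217/32, -21/8)
C = (-113/16, 3/4)

1. A_x = -55/8  [line -17·x + -2·y + -959/8 = 0 ∩ |AE|² = 145/64]
2. A_y = -3/2  [line -17·x + -2·y + -959/8 = 0 ∩ |AE|² = 145/64]
   → A = (-55/8, -3/2)
3. B_x = -217/32  [B divides FA with FB:BA = 3/4:1/4]
4. B_y = -21/8  [B divides FA with FB:BA = 3/4:1/4]
   → B = (-217/32, -21/8)
5. C_x = -113/16  [C is the reflection of F across B]
6. C_y = 3/4  [C is the reflection of F across B]
   → C = (-113/16, 3/4)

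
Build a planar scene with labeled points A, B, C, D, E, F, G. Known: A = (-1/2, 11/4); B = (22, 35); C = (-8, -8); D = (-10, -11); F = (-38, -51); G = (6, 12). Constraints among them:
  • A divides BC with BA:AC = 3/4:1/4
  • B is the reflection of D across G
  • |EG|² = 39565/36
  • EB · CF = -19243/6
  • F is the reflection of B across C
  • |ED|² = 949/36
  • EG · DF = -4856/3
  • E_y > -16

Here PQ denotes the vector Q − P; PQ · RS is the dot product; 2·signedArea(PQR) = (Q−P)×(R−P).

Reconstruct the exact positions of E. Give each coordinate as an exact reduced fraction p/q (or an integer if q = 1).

E = (-13, -91/6)

1. E_x = -13  [EG · DF = -4856/3 ∩ EB · CF = -19243/6]
2. E_y = -91/6  [EG · DF = -4856/3 ∩ EB · CF = -19243/6]
   → E = (-13, -91/6)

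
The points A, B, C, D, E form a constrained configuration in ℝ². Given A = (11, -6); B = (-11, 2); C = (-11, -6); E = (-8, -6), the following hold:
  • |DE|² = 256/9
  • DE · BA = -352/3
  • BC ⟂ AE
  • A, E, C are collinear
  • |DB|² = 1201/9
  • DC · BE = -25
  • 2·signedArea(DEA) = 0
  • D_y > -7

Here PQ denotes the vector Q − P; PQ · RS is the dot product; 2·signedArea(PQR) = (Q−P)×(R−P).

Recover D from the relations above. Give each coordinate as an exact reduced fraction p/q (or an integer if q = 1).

1. D_x = -8/3  [2·signedArea(DEA) = 0 ∩ DC · BE = -25]
2. D_y = -6  [2·signedArea(DEA) = 0 ∩ DC · BE = -25]
   → D = (-8/3, -6)

D = (-8/3, -6)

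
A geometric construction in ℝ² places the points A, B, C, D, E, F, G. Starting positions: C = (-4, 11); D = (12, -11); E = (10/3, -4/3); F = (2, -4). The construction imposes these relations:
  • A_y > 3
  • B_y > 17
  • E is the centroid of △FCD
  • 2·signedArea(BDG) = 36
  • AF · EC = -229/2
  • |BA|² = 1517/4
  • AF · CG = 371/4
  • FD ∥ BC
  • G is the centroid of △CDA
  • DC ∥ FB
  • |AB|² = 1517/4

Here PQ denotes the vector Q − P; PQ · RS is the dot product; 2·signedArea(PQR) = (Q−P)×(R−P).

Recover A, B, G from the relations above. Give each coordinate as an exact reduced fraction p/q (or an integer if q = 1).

1. B_x = -14  [FD ∥ BC ∩ DC ∥ FB]
2. B_y = 18  [FD ∥ BC ∩ DC ∥ FB]
   → B = (-14, 18)
3. A_x = -1  [line 22/3·x + -37/3·y + 101/2 = 0 ∩ |AB|² = 1517/4]
4. A_y = 7/2  [line 22/3·x + -37/3·y + 101/2 = 0 ∩ |AB|² = 1517/4]
   → A = (-1, 7/2)
5. G_x = 7/3  [G is the centroid of △CDA]
6. G_y = 7/6  [G is the centroid of △CDA]
   → G = (7/3, 7/6)

A = (-1, 7/2)
B = (-14, 18)
G = (7/3, 7/6)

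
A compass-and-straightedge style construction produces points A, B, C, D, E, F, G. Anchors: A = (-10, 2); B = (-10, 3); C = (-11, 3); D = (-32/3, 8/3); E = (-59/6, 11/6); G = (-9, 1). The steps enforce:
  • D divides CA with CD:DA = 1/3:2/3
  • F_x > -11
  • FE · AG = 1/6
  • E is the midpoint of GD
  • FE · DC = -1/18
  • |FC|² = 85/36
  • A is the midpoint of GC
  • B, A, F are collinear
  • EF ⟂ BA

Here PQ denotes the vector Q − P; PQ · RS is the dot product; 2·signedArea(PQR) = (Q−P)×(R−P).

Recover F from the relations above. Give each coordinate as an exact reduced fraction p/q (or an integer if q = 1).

F = (-10, 11/6)

1. F_x = -10  [B, A, F are collinear ∩ EF ⟂ BA]
2. F_y = 11/6  [B, A, F are collinear ∩ EF ⟂ BA]
   → F = (-10, 11/6)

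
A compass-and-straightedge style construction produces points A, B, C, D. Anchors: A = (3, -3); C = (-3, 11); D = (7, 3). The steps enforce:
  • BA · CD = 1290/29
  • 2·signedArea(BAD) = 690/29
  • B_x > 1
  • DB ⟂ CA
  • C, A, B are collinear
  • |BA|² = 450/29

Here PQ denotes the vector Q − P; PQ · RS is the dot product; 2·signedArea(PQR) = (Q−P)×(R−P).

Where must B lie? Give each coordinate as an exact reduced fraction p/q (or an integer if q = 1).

1. B_x = 42/29  [C, A, B are collinear ∩ DB ⟂ CA]
2. B_y = 18/29  [C, A, B are collinear ∩ DB ⟂ CA]
   → B = (42/29, 18/29)

B = (42/29, 18/29)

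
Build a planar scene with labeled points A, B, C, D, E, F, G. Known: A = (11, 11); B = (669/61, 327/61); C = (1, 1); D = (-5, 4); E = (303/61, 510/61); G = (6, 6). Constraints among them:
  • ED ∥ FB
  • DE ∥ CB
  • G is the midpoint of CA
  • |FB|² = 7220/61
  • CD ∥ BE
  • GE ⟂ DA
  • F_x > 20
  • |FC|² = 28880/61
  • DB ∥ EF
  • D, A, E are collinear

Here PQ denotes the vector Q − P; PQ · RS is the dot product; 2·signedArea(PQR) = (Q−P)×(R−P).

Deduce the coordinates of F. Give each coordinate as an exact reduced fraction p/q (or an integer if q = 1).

1. F_x = 1277/61  [ED ∥ FB ∩ DB ∥ EF]
2. F_y = 593/61  [ED ∥ FB ∩ DB ∥ EF]
   → F = (1277/61, 593/61)

F = (1277/61, 593/61)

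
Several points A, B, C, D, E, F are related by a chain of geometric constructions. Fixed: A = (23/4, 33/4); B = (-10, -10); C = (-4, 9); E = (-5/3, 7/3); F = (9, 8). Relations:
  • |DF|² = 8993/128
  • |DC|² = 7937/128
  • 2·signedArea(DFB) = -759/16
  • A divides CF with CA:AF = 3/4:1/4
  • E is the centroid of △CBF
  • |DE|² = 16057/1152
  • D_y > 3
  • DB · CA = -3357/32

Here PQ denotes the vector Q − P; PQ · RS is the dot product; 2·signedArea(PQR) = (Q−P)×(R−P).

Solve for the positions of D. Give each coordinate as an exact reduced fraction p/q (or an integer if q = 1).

1. D_x = 29/16  [2·signedArea(DFB) = -759/16 ∩ DB · CA = -3357/32]
2. D_y = 59/16  [2·signedArea(DFB) = -759/16 ∩ DB · CA = -3357/32]
   → D = (29/16, 59/16)

D = (29/16, 59/16)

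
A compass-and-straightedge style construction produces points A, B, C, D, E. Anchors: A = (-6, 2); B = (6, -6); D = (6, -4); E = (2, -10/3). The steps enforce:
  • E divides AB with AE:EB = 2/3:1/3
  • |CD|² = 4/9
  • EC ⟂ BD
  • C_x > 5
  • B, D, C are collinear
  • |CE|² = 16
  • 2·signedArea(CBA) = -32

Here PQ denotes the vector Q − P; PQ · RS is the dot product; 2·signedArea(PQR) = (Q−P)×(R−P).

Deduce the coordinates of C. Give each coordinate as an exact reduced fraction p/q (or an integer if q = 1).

C = (6, -10/3)

1. C_x = 6  [B, D, C are collinear ∩ EC ⟂ BD]
2. C_y = -10/3  [B, D, C are collinear ∩ EC ⟂ BD]
   → C = (6, -10/3)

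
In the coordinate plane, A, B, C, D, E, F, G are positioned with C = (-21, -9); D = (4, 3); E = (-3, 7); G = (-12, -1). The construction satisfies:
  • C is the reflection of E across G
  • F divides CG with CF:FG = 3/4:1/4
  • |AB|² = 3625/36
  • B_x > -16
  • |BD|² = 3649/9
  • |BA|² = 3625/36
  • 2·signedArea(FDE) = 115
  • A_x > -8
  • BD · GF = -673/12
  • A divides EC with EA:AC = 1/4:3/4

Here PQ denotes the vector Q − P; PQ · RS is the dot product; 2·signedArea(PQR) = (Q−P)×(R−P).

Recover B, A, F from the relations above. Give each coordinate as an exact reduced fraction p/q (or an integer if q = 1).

1. A_x = -15/2  [A divides EC with EA:AC = 1/4:3/4]
2. A_y = 3  [A divides EC with EA:AC = 1/4:3/4]
   → A = (-15/2, 3)
3. F_x = -57/4  [F divides CG with CF:FG = 3/4:1/4]
4. F_y = -3  [F divides CG with CF:FG = 3/4:1/4]
   → F = (-57/4, -3)
5. B_x = -15  [line 9/4·x + 2·y + 493/12 = 0 ∩ |BA|² = 3625/36]
6. B_y = -11/3  [line 9/4·x + 2·y + 493/12 = 0 ∩ |BA|² = 3625/36]
   → B = (-15, -11/3)

A = (-15/2, 3)
B = (-15, -11/3)
F = (-57/4, -3)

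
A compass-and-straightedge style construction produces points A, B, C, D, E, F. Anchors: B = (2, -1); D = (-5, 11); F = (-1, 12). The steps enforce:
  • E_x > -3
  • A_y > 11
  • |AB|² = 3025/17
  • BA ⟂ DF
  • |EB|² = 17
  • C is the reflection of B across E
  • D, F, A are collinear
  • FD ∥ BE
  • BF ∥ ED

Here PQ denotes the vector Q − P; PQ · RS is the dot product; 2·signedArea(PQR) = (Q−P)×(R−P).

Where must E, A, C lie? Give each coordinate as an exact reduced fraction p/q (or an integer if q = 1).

A = (-21/17, 203/17)
C = (-6, -3)
E = (-2, -2)

1. E_x = -2  [BF ∥ ED ∩ FD ∥ BE]
2. E_y = -2  [BF ∥ ED ∩ FD ∥ BE]
   → E = (-2, -2)
3. A_x = -21/17  [D, F, A are collinear ∩ BA ⟂ DF]
4. A_y = 203/17  [D, F, A are collinear ∩ BA ⟂ DF]
   → A = (-21/17, 203/17)
5. C_x = -6  [C is the reflection of B across E]
6. C_y = -3  [C is the reflection of B across E]
   → C = (-6, -3)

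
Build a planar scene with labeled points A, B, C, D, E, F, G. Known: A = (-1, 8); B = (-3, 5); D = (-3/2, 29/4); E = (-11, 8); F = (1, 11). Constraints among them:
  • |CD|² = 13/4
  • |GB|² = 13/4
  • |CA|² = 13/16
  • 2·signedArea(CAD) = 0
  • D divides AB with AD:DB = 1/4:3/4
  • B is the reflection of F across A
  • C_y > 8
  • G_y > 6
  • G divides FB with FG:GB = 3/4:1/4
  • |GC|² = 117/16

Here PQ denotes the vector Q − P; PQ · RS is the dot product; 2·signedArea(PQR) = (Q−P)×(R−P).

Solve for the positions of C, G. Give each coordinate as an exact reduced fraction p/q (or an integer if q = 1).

1. C_x = -1/2  [line 3/4·x + -1/2·y + 19/4 = 0 ∩ |CD|² = 13/4]
2. C_y = 35/4  [line 3/4·x + -1/2·y + 19/4 = 0 ∩ |CD|² = 13/4]
   → C = (-1/2, 35/4)
3. G_x = -2  [G divides FB with FG:GB = 3/4:1/4]
4. G_y = 13/2  [G divides FB with FG:GB = 3/4:1/4]
   → G = (-2, 13/2)

C = (-1/2, 35/4)
G = (-2, 13/2)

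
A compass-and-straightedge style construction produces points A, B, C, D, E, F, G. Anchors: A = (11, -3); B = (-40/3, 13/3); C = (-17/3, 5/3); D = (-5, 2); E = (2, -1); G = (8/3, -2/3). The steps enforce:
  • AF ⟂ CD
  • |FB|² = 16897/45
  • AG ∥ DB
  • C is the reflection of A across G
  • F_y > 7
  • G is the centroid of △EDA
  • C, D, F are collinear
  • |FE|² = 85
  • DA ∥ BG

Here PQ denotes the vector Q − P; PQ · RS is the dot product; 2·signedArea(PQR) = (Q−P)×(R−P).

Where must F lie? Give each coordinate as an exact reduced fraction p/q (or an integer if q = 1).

F = (29/5, 37/5)

1. F_x = 29/5  [C, D, F are collinear ∩ AF ⟂ CD]
2. F_y = 37/5  [C, D, F are collinear ∩ AF ⟂ CD]
   → F = (29/5, 37/5)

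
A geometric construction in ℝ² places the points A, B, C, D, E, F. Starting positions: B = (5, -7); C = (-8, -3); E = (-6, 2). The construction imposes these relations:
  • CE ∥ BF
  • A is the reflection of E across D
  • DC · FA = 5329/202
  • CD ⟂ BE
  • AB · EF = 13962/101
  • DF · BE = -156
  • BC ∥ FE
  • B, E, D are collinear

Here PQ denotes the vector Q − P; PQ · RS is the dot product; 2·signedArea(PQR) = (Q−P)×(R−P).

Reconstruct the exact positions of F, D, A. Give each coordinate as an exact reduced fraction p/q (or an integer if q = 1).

1. F_x = 7  [BC ∥ FE ∩ CE ∥ BF]
2. F_y = -2  [BC ∥ FE ∩ CE ∥ BF]
   → F = (7, -2)
3. D_x = -959/202  [B, E, D are collinear ∩ CD ⟂ BE]
4. D_y = 197/202  [B, E, D are collinear ∩ CD ⟂ BE]
   → D = (-959/202, 197/202)
5. A_x = -353/101  [A is the reflection of E across D]
6. A_y = -5/101  [A is the reflection of E across D]
   → A = (-353/101, -5/101)

A = (-353/101, -5/101)
D = (-959/202, 197/202)
F = (7, -2)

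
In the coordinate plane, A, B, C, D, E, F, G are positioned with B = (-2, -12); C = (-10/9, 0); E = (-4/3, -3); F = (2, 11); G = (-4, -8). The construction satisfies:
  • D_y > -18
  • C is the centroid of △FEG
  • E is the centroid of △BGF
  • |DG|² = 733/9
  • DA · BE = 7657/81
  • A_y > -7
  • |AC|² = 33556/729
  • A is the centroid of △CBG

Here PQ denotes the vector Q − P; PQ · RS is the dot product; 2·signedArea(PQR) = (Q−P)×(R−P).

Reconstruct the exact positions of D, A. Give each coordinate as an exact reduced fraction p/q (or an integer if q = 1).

A = (-64/27, -20/3)
D = (-14/3, -17)

1. A_x = -64/27  [A is the centroid of △CBG]
2. A_y = -20/3  [A is the centroid of △CBG]
   → A = (-64/27, -20/3)
3. D_x = -14/3  [line -2/3·x + -9·y + -1405/9 = 0 ∩ |DG|² = 733/9]
4. D_y = -17  [line -2/3·x + -9·y + -1405/9 = 0 ∩ |DG|² = 733/9]
   → D = (-14/3, -17)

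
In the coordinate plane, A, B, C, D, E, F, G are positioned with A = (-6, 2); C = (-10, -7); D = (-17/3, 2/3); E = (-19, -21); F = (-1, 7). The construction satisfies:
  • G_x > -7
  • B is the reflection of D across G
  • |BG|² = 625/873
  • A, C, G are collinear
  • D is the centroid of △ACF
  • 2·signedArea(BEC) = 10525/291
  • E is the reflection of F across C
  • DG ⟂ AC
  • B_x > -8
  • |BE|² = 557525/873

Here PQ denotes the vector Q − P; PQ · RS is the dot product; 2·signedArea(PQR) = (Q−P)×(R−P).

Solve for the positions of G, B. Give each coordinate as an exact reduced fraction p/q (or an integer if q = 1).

1. G_x = -1874/291  [A, C, G are collinear ∩ DG ⟂ AC]
2. G_y = 98/97  [A, C, G are collinear ∩ DG ⟂ AC]
   → G = (-1874/291, 98/97)
3. B_x = -2099/291  [B is the reflection of D across G]
4. B_y = 394/291  [B is the reflection of D across G]
   → B = (-2099/291, 394/291)

B = (-2099/291, 394/291)
G = (-1874/291, 98/97)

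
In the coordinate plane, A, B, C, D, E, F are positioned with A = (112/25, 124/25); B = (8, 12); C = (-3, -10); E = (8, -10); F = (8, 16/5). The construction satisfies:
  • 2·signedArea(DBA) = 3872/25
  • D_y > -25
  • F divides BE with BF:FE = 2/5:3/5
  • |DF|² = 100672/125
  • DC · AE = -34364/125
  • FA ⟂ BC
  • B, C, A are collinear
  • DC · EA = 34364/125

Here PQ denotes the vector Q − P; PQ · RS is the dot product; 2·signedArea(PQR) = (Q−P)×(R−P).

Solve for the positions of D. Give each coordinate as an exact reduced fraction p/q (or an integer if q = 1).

1. D_x = 288/25  [DC · AE = -34364/125 ∩ 2·signedArea(DBA) = 3872/25]
2. D_y = -624/25  [DC · AE = -34364/125 ∩ 2·signedArea(DBA) = 3872/25]
   → D = (288/25, -624/25)

D = (288/25, -624/25)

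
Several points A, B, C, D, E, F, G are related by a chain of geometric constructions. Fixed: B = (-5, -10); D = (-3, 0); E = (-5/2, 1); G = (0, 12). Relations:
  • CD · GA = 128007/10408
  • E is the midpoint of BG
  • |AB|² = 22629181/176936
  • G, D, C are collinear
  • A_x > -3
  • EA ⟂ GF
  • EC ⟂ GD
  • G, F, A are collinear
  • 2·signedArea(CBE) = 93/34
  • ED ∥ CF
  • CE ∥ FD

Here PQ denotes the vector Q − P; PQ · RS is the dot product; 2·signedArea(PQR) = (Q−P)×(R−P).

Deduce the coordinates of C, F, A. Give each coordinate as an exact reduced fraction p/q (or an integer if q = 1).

A = (-260755/88468, 99193/88468)
C = (-93/34, 18/17)
F = (-55/17, 1/17)

1. C_x = -93/34  [G, D, C are collinear ∩ EC ⟂ GD]
2. C_y = 18/17  [G, D, C are collinear ∩ EC ⟂ GD]
   → C = (-93/34, 18/17)
3. F_x = -55/17  [CE ∥ FD ∩ ED ∥ CF]
4. F_y = 1/17  [CE ∥ FD ∩ ED ∥ CF]
   → F = (-55/17, 1/17)
5. A_x = -260755/88468  [G, F, A are collinear ∩ EA ⟂ GF]
6. A_y = 99193/88468  [G, F, A are collinear ∩ EA ⟂ GF]
   → A = (-260755/88468, 99193/88468)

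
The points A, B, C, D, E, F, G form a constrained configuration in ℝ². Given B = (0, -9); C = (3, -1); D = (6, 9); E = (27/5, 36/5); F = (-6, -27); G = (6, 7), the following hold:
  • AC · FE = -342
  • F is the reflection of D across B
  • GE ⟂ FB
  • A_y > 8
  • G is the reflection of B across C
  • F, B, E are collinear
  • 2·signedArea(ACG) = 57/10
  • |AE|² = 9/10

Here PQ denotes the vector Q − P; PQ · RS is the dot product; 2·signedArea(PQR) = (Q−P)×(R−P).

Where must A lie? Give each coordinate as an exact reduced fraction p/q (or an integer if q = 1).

A = (57/10, 81/10)

1. A_x = 57/10  [2·signedArea(ACG) = 57/10 ∩ AC · FE = -342]
2. A_y = 81/10  [2·signedArea(ACG) = 57/10 ∩ AC · FE = -342]
   → A = (57/10, 81/10)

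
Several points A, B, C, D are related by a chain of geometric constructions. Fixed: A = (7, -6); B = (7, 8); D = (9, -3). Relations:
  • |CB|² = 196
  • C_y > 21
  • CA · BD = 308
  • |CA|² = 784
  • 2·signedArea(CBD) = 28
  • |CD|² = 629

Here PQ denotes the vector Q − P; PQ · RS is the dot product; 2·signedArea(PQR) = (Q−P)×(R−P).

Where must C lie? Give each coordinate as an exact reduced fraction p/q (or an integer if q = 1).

1. C_x = 7  [CA · BD = 308 ∩ 2·signedArea(CBD) = 28]
2. C_y = 22  [CA · BD = 308 ∩ 2·signedArea(CBD) = 28]
   → C = (7, 22)

C = (7, 22)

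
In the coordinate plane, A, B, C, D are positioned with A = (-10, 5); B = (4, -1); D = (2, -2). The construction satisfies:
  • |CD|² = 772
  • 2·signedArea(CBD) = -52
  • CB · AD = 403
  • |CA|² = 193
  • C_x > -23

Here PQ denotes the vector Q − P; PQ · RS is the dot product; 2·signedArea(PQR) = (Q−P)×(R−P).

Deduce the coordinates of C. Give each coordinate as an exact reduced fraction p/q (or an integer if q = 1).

1. C_x = -22  [2·signedArea(CBD) = -52 ∩ CB · AD = 403]
2. C_y = 12  [2·signedArea(CBD) = -52 ∩ CB · AD = 403]
   → C = (-22, 12)

C = (-22, 12)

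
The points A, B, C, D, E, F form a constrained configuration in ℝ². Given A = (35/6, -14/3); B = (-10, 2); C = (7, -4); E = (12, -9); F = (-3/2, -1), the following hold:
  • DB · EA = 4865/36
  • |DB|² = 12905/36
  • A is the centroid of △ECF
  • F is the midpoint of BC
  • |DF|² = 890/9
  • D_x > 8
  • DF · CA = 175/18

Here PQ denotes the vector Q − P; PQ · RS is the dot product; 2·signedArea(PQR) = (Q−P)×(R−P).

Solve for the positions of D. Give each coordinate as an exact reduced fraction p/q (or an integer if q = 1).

D = (49/6, -10/3)

1. D_x = 49/6  [DB · EA = 4865/36 ∩ DF · CA = 175/18]
2. D_y = -10/3  [DB · EA = 4865/36 ∩ DF · CA = 175/18]
   → D = (49/6, -10/3)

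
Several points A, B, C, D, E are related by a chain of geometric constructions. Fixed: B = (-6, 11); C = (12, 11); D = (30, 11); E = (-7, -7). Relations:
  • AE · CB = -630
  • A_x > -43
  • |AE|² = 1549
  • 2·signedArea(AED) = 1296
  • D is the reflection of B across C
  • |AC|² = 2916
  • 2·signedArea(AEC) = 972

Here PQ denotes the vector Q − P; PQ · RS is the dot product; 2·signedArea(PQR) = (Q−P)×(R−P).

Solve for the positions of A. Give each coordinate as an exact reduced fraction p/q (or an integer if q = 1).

1. A_x = -42  [AE · CB = -630 ∩ 2·signedArea(AEC) = 972]
2. A_y = 11  [AE · CB = -630 ∩ 2·signedArea(AEC) = 972]
   → A = (-42, 11)

A = (-42, 11)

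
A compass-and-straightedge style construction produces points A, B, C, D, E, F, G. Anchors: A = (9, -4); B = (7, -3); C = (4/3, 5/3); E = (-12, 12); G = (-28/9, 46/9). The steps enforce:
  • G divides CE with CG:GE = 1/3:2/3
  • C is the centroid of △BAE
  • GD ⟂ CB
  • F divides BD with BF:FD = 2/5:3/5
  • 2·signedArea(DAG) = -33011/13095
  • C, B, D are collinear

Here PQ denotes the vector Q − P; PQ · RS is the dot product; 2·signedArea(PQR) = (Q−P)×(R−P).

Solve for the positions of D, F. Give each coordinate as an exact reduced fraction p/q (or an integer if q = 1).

D = (-13118/4365, 22871/4365)
F = (65429/21825, 6457/21825)

1. D_x = -13118/4365  [C, B, D are collinear ∩ GD ⟂ CB]
2. D_y = 22871/4365  [C, B, D are collinear ∩ GD ⟂ CB]
   → D = (-13118/4365, 22871/4365)
3. F_x = 65429/21825  [F divides BD with BF:FD = 2/5:3/5]
4. F_y = 6457/21825  [F divides BD with BF:FD = 2/5:3/5]
   → F = (65429/21825, 6457/21825)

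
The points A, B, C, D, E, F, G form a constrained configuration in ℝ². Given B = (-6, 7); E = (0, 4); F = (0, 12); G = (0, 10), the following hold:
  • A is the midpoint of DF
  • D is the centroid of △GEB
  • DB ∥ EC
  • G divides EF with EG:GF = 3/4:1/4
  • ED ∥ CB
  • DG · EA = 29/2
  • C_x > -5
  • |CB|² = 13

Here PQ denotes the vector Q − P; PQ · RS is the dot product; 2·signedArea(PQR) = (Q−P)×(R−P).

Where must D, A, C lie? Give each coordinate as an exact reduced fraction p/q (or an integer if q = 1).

A = (-1, 19/2)
C = (-4, 4)
D = (-2, 7)

1. D_x = -2  [D is the centroid of △GEB]
2. D_y = 7  [D is the centroid of △GEB]
   → D = (-2, 7)
3. A_x = -1  [A is the midpoint of DF]
4. A_y = 19/2  [A is the midpoint of DF]
   → A = (-1, 19/2)
5. C_x = -4  [ED ∥ CB ∩ DB ∥ EC]
6. C_y = 4  [ED ∥ CB ∩ DB ∥ EC]
   → C = (-4, 4)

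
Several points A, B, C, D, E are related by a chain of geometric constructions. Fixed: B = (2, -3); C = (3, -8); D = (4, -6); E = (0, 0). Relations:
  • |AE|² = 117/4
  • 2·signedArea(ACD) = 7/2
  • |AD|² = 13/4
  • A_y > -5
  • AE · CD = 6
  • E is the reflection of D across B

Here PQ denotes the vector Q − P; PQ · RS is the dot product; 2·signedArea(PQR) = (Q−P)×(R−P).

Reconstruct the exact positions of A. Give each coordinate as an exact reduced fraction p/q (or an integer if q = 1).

A = (3, -9/2)

1. A_x = 3  [AE · CD = 6 ∩ 2·signedArea(ACD) = 7/2]
2. A_y = -9/2  [AE · CD = 6 ∩ 2·signedArea(ACD) = 7/2]
   → A = (3, -9/2)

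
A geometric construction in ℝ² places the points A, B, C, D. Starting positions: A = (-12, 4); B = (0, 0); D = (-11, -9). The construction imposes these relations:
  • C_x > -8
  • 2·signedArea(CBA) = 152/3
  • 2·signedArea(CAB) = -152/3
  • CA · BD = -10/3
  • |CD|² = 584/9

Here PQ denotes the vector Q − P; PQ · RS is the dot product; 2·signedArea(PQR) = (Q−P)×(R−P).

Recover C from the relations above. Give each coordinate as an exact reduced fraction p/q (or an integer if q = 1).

1. C_x = -23/3  [CA · BD = -10/3 ∩ 2·signedArea(CAB) = -152/3]
2. C_y = -5/3  [CA · BD = -10/3 ∩ 2·signedArea(CAB) = -152/3]
   → C = (-23/3, -5/3)

C = (-23/3, -5/3)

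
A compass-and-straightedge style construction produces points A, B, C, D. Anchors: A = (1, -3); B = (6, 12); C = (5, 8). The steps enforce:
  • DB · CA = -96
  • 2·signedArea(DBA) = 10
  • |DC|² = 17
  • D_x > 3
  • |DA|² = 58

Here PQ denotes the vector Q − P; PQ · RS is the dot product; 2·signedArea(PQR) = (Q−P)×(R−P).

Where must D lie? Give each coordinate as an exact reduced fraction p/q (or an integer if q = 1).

1. D_x = 4  [2·signedArea(DBA) = 10 ∩ DB · CA = -96]
2. D_y = 4  [2·signedArea(DBA) = 10 ∩ DB · CA = -96]
   → D = (4, 4)

D = (4, 4)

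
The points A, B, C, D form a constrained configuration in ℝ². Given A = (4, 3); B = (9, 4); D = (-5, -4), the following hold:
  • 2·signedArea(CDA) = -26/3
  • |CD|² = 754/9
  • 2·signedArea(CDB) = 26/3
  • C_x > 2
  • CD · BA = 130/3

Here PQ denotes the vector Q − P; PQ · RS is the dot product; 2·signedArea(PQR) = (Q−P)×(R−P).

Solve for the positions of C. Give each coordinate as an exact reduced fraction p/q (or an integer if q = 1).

C = (8/3, 1)

1. C_x = 8/3  [2·signedArea(CDB) = 26/3 ∩ 2·signedArea(CDA) = -26/3]
2. C_y = 1  [2·signedArea(CDB) = 26/3 ∩ 2·signedArea(CDA) = -26/3]
   → C = (8/3, 1)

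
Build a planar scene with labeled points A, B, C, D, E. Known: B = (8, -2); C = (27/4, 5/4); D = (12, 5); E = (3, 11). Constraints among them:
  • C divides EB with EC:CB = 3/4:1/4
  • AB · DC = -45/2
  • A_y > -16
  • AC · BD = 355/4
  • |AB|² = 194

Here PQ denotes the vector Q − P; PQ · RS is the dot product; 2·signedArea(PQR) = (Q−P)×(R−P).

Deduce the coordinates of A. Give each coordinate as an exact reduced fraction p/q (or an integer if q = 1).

1. A_x = 13  [AB · DC = -45/2 ∩ AC · BD = 355/4]
2. A_y = -15  [AB · DC = -45/2 ∩ AC · BD = 355/4]
   → A = (13, -15)

A = (13, -15)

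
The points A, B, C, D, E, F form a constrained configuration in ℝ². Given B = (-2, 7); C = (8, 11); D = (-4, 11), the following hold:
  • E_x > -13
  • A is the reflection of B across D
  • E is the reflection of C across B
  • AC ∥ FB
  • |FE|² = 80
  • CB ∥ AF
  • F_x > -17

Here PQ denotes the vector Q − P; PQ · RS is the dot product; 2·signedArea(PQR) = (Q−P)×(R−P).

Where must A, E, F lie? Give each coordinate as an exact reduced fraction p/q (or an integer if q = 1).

A = (-6, 15)
E = (-12, 3)
F = (-16, 11)

1. A_x = -6  [A is the reflection of B across D]
2. A_y = 15  [A is the reflection of B across D]
   → A = (-6, 15)
3. E_x = -12  [E is the reflection of C across B]
4. E_y = 3  [E is the reflection of C across B]
   → E = (-12, 3)
5. F_x = -16  [AC ∥ FB ∩ CB ∥ AF]
6. F_y = 11  [AC ∥ FB ∩ CB ∥ AF]
   → F = (-16, 11)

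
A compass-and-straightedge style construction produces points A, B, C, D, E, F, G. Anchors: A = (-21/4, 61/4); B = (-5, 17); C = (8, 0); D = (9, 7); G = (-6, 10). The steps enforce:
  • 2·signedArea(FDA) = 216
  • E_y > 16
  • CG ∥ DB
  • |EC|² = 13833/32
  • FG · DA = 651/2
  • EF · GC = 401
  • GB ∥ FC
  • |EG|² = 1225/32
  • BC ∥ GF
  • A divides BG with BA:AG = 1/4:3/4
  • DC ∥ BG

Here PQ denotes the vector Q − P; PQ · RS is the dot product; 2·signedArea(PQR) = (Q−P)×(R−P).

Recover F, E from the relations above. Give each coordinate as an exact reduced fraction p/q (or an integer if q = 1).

E = (-41/8, 129/8)
F = (7, -7)

1. F_x = 7  [GB ∥ FC ∩ BC ∥ GF]
2. F_y = -7  [GB ∥ FC ∩ BC ∥ GF]
   → F = (7, -7)
3. E_x = -41/8  [line -14·x + 10·y + -233 = 0 ∩ |EG|² = 1225/32]
4. E_y = 129/8  [line -14·x + 10·y + -233 = 0 ∩ |EG|² = 1225/32]
   → E = (-41/8, 129/8)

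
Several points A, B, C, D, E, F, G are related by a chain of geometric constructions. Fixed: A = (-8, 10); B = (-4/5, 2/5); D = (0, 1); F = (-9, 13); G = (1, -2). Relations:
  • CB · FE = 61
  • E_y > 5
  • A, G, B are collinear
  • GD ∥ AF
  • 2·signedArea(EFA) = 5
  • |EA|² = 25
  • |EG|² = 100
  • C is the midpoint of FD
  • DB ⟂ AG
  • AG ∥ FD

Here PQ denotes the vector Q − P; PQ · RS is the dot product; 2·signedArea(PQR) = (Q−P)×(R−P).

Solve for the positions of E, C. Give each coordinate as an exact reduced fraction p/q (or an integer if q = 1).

C = (-9/2, 7)
E = (-5, 6)

1. E_x = -5  [line 3·x + 1·y + 9 = 0 ∩ |EG|² = 100]
2. E_y = 6  [line 3·x + 1·y + 9 = 0 ∩ |EG|² = 100]
   → E = (-5, 6)
3. C_x = -9/2  [C is the midpoint of FD]
4. C_y = 7  [C is the midpoint of FD]
   → C = (-9/2, 7)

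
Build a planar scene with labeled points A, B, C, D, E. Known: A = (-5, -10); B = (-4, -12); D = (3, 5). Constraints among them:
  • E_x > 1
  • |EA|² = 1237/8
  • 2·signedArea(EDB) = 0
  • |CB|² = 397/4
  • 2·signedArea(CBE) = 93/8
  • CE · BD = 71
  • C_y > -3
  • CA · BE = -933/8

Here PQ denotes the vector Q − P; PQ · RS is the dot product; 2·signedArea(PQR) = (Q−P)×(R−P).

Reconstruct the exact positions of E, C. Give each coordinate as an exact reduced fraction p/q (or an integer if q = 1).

C = (-1, -5/2)
E = (5/4, 3/4)

1. E_x = 5/4  [line 17·x + -7·y + -16 = 0 ∩ |EA|² = 1237/8]
2. E_y = 3/4  [line 17·x + -7·y + -16 = 0 ∩ |EA|² = 1237/8]
   → E = (5/4, 3/4)
3. C_x = -1  [CE · BD = 71 ∩ 2·signedArea(CBE) = 93/8]
4. C_y = -5/2  [CE · BD = 71 ∩ 2·signedArea(CBE) = 93/8]
   → C = (-1, -5/2)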